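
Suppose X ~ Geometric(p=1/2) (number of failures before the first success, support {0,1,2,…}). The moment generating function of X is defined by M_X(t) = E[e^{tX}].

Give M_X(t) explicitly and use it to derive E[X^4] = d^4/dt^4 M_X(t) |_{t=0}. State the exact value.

M_X(t) = 1/(2*(1 - e^(t)/2))
M^(4)(t) = (-e^(4*t) - 22*e^(3*t) - 44*e^(2*t) - 8*e^(t))/(e^(5*t) - 10*e^(4*t) + 40*e^(3*t) - 80*e^(2*t) + 80*e^(t) - 32)

E[X^4] = M^(4)(0) = 75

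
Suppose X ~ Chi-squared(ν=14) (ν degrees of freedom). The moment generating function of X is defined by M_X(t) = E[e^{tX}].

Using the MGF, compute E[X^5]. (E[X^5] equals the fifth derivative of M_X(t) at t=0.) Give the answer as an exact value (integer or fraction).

E[X^5] = D^5[M](0) = 1774080

M_X(t) = (1 - 2*t)^(-7)
D^5[M](t) = 1774080/(4096*t^12 - 24576*t^11 + 67584*t^10 - 112640*t^9 + 126720*t^8 - 101376*t^7 + 59136*t^6 - 25344*t^5 + 7920*t^4 - 1760*t^3 + 264*t^2 - 24*t + 1)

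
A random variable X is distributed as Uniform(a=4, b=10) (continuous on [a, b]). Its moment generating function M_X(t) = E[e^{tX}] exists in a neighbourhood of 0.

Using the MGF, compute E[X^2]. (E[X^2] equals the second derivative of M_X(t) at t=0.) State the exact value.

E[X^2] = D^2[M](0) = 52

M_X(t) = (e^(10*t) - e^(4*t))/(6*t)
D^2[M](t) = (50*t^2*e^(10*t) - 8*t^2*e^(4*t) - 10*t*e^(10*t) + 4*t*e^(4*t) + e^(10*t) - e^(4*t))/(3*t^3)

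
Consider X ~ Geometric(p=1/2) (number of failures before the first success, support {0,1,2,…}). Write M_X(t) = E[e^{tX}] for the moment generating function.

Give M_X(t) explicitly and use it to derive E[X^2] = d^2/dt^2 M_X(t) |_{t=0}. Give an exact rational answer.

E[X^2] = M^(2)(0) = 3

M_X(t) = 1/(2*(1 - e^(t)/2))
M^(2)(t) = (-e^(2*t) - 2*e^(t))/(e^(3*t) - 6*e^(2*t) + 12*e^(t) - 8)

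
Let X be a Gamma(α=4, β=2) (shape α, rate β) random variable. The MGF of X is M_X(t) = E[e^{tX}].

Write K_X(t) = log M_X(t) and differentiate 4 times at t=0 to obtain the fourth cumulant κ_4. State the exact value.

κ_4 = K^(4)(0) = 3/2

M_X(t) = 16/(2 - t)^4
K_X(t) = log M_X(t) = -4*log(2 - t) + 4*log(2)
K^(4)(t) = 24/(t^4 - 8*t^3 + 24*t^2 - 32*t + 16)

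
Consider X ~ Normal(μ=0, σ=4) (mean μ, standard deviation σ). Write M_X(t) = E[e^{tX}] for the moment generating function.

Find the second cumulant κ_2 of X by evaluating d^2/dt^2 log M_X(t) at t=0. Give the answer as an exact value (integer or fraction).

κ_2 = K^(2)(0) = 16

M_X(t) = e^(8*t^2)
K_X(t) = log M_X(t) = 8*t^2
K^(2)(t) = 16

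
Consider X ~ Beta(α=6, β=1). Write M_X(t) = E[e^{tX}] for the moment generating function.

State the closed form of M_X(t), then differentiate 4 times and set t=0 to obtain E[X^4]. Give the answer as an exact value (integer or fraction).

M_X(t) = ₁F₁(6; 7; t)
dM/dt = 6*₁F₁(7; 8; t)/7
d^2M/dt^2 = 3*₁F₁(8; 9; t)/4
d^3M/dt^3 = 2*₁F₁(9; 10; t)/3
d^4M/dt^4 = 3*₁F₁(10; 11; t)/5

E[X^4] = d^4M/dt^4 |_{t=0} = 3/5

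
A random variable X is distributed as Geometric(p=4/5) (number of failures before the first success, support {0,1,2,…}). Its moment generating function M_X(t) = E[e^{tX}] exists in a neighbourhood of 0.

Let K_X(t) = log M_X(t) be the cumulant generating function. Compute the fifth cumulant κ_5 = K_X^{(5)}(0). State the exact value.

κ_5 = d^5K/dt^5 |_{t=0} = 285/128

M_X(t) = 4/(5*(1 - e^(t)/5))
K_X(t) = log M_X(t) = -log(1 - e^(t)/5) - log(5) + 2*log(2)
dK/dt = -e^(t)/(e^(t) - 5)
d^2K/dt^2 = 5*e^(t)/(e^(2*t) - 10*e^(t) + 25)
d^3K/dt^3 = (-5*e^(2*t) - 25*e^(t))/(e^(3*t) - 15*e^(2*t) + 75*e^(t) - 125)
d^4K/dt^4 = (5*e^(3*t) + 100*e^(2*t) + 125*e^(t))/(e^(4*t) - 20*e^(3*t) + 150*e^(2*t) - 500*e^(t) + 625)
d^5K/dt^5 = (-5*e^(4*t) - 275*e^(3*t) - 1375*e^(2*t) - 625*e^(t))/(e^(5*t) - 25*e^(4*t) + 250*e^(3*t) - 1250*e^(2*t) + 3125*e^(t) - 3125)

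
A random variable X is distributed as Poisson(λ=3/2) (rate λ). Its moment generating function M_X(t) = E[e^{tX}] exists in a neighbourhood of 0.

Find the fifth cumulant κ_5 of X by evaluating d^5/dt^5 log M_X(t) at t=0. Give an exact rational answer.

M_X(t) = e^(3*e^(t)/2 - 3/2)
K_X(t) = log M_X(t) = 3*e^(t)/2 - 3/2
D^5[K](t) = 3*e^(t)/2

κ_5 = D^5[K](0) = 3/2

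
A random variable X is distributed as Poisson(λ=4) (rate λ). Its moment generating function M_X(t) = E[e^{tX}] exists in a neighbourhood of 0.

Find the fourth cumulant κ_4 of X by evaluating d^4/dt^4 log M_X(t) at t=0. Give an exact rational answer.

κ_4 = K^(4)(0) = 4

M_X(t) = e^(4*e^(t) - 4)
K_X(t) = log M_X(t) = 4*e^(t) - 4
K^(4)(t) = 4*e^(t)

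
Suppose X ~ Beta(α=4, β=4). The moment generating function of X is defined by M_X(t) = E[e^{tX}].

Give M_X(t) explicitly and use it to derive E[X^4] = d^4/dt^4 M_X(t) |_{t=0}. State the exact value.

M_X(t) = ₁F₁(4; 8; t)
dM/dt = ₁F₁(5; 9; t)/2
d^2M/dt^2 = 5*₁F₁(6; 10; t)/18
d^3M/dt^3 = ₁F₁(7; 11; t)/6
d^4M/dt^4 = 7*₁F₁(8; 12; t)/66

E[X^4] = d^4M/dt^4 |_{t=0} = 7/66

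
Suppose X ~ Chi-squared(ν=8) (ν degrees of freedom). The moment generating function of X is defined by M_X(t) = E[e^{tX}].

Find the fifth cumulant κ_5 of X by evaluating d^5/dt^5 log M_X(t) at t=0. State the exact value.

κ_5 = D^5[K](0) = 3072

M_X(t) = (1 - 2*t)^(-4)
K_X(t) = log M_X(t) = -4*log(1 - 2*t)
D^5[K](t) = -3072/(32*t^5 - 80*t^4 + 80*t^3 - 40*t^2 + 10*t - 1)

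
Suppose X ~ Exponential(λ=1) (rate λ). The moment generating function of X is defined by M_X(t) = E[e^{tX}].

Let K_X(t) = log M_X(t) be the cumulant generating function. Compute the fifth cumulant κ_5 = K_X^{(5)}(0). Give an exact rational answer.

κ_5 = K′′′′′(0) = 24

M_X(t) = 1/(1 - t)
K_X(t) = log M_X(t) = -log(1 - t)
K′(t) = -1/(t - 1)
K′′(t) = 1/(t^2 - 2*t + 1)
K′′′(t) = -2/(t^3 - 3*t^2 + 3*t - 1)
K′′′′(t) = 6/(t^4 - 4*t^3 + 6*t^2 - 4*t + 1)
K′′′′′(t) = -24/(t^5 - 5*t^4 + 10*t^3 - 10*t^2 + 5*t - 1)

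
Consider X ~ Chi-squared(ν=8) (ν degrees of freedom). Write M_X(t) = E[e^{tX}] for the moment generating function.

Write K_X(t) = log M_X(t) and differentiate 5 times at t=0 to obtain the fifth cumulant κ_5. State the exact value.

M_X(t) = (1 - 2*t)^(-4)
K_X(t) = log M_X(t) = -4*log(1 - 2*t)
dK/dt = -8/(2*t - 1)
d^2K/dt^2 = 16/(4*t^2 - 4*t + 1)
d^3K/dt^3 = -64/(8*t^3 - 12*t^2 + 6*t - 1)
d^4K/dt^4 = 384/(16*t^4 - 32*t^3 + 24*t^2 - 8*t + 1)
d^5K/dt^5 = -3072/(32*t^5 - 80*t^4 + 80*t^3 - 40*t^2 + 10*t - 1)

κ_5 = d^5K/dt^5 |_{t=0} = 3072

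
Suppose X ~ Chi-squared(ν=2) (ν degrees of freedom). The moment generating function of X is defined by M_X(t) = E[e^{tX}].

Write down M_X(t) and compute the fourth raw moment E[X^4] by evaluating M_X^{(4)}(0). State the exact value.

E[X^4] = M′′′′(0) = 384

M_X(t) = 1/(1 - 2*t)
M′(t) = 2/(4*t^2 - 4*t + 1)
M′′(t) = -8/(8*t^3 - 12*t^2 + 6*t - 1)
M′′′(t) = 48/(16*t^4 - 32*t^3 + 24*t^2 - 8*t + 1)
M′′′′(t) = -384/(32*t^5 - 80*t^4 + 80*t^3 - 40*t^2 + 10*t - 1)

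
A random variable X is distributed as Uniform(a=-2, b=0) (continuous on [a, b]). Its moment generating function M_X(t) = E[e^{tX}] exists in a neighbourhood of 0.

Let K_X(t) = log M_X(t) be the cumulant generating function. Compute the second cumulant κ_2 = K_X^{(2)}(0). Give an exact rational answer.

M_X(t) = (1 - e^(-2*t))/(2*t)
K_X(t) = log M_X(t) = -log(t) + log(1 - e^(-2*t)) - log(2)
dK/dt = (2*t - e^(2*t) + 1)/(t*e^(2*t) - t)
d^2K/dt^2 = (-4*t^2*e^(2*t) + e^(4*t) - 2*e^(2*t) + 1)/(t^2*e^(4*t) - 2*t^2*e^(2*t) + t^2)

κ_2 = d^2K/dt^2 |_{t=0} = 1/3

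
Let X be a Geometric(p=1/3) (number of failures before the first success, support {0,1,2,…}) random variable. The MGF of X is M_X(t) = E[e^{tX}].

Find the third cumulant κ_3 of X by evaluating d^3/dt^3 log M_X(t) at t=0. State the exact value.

κ_3 = K′′′(0) = 30

M_X(t) = 1/(3*(1 - 2*e^(t)/3))
K_X(t) = log M_X(t) = -log(1 - 2*e^(t)/3) - log(3)
K′(t) = -2*e^(t)/(2*e^(t) - 3)
K′′(t) = 6*e^(t)/(4*e^(2*t) - 12*e^(t) + 9)
K′′′(t) = (-12*e^(2*t) - 18*e^(t))/(8*e^(3*t) - 36*e^(2*t) + 54*e^(t) - 27)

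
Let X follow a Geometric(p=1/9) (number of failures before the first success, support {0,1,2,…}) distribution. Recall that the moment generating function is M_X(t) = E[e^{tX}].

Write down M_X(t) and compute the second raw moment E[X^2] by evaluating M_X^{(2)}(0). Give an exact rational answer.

E[X^2] = M′′(0) = 136

M_X(t) = 1/(9*(1 - 8*e^(t)/9))
M′(t) = 8*e^(t)/(64*e^(2*t) - 144*e^(t) + 81)
M′′(t) = (-64*e^(2*t) - 72*e^(t))/(512*e^(3*t) - 1728*e^(2*t) + 1944*e^(t) - 729)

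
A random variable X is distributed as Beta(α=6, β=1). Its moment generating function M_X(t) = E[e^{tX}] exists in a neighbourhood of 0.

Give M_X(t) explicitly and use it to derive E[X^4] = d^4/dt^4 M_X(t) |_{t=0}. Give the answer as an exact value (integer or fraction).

E[X^4] = d^4M/dt^4 |_{t=0} = 3/5

M_X(t) = ₁F₁(6; 7; t)
dM/dt = 6*₁F₁(7; 8; t)/7
d^2M/dt^2 = 3*₁F₁(8; 9; t)/4
d^3M/dt^3 = 2*₁F₁(9; 10; t)/3
d^4M/dt^4 = 3*₁F₁(10; 11; t)/5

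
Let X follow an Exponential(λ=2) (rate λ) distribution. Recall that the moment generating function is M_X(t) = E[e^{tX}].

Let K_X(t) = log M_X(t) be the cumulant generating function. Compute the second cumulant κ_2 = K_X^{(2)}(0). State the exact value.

M_X(t) = 2/(2 - t)
K_X(t) = log M_X(t) = -log(2 - t) + log(2)
K^(2)(t) = 1/(t^2 - 4*t + 4)

κ_2 = K^(2)(0) = 1/4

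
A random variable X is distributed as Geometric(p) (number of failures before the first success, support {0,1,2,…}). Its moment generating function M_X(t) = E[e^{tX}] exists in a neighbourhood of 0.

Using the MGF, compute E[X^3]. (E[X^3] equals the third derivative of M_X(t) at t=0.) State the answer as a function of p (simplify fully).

M_X(t) = p/(-(1 - p)*e^(t) + 1)
M′(t) = (-p^2*e^(t) + p*e^(t))/(p^2*e^(2*t) - 2*p*e^(2*t) + 2*p*e^(t) + e^(2*t) - 2*e^(t) + 1)

E[X^3] = M′′′(0) = -1 + 7/p - 12/p^2 + 6/p^3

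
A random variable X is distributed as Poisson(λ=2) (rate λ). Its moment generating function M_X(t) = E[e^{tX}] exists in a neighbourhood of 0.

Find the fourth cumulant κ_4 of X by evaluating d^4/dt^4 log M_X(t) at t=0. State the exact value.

M_X(t) = e^(2*e^(t) - 2)
K_X(t) = log M_X(t) = 2*e^(t) - 2
K^(4)(t) = 2*e^(t)

κ_4 = K^(4)(0) = 2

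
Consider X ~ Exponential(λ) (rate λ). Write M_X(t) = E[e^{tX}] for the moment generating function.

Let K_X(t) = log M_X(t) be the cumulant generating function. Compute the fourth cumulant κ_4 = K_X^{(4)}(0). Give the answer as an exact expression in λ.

M_X(t) = λ/(λ - t)
K_X(t) = log M_X(t) = log(λ) - log(λ - t)
K^(4)(t) = 6/(λ^4 - 4*λ^3*t + 6*λ^2*t^2 - 4*λ*t^3 + t^4)

κ_4 = K^(4)(0) = 6/λ^4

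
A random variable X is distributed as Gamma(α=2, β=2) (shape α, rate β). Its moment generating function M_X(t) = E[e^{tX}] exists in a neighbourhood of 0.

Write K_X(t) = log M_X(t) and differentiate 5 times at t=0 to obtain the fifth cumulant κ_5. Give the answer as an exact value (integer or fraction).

M_X(t) = 4/(2 - t)^2
K_X(t) = log M_X(t) = -2*log(2 - t) + 2*log(2)
K′(t) = -2/(t - 2)
K′′(t) = 2/(t^2 - 4*t + 4)
K′′′(t) = -4/(t^3 - 6*t^2 + 12*t - 8)
K′′′′(t) = 12/(t^4 - 8*t^3 + 24*t^2 - 32*t + 16)
K′′′′′(t) = -48/(t^5 - 10*t^4 + 40*t^3 - 80*t^2 + 80*t - 32)

κ_5 = K′′′′′(0) = 3/2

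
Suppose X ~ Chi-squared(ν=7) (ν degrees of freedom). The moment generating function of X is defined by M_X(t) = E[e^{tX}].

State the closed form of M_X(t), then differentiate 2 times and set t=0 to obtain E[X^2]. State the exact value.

E[X^2] = D^2[M](0) = 63

M_X(t) = (1 - 2*t)^(-7/2)
D^2[M](t) = -63/(32*t^5*√(1 - 2*t) - 80*t^4*√(1 - 2*t) + 80*t^3*√(1 - 2*t) - 40*t^2*√(1 - 2*t) + 10*t*√(1 - 2*t) - √(1 - 2*t))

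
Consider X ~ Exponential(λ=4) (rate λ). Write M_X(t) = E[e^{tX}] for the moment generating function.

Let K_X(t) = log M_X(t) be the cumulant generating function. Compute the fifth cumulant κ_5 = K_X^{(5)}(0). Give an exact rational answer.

M_X(t) = 4/(4 - t)
K_X(t) = log M_X(t) = -log(4 - t) + 2*log(2)
dK/dt = -1/(t - 4)
d^2K/dt^2 = 1/(t^2 - 8*t + 16)
d^3K/dt^3 = -2/(t^3 - 12*t^2 + 48*t - 64)
d^4K/dt^4 = 6/(t^4 - 16*t^3 + 96*t^2 - 256*t + 256)
d^5K/dt^5 = -24/(t^5 - 20*t^4 + 160*t^3 - 640*t^2 + 1280*t - 1024)

κ_5 = d^5K/dt^5 |_{t=0} = 3/128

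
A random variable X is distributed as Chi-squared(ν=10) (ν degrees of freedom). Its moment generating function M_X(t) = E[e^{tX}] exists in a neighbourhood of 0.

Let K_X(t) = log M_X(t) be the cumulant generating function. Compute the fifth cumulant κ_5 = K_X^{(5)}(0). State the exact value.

M_X(t) = (1 - 2*t)^(-5)
K_X(t) = log M_X(t) = -5*log(1 - 2*t)
dK/dt = -10/(2*t - 1)
d^2K/dt^2 = 20/(4*t^2 - 4*t + 1)
d^3K/dt^3 = -80/(8*t^3 - 12*t^2 + 6*t - 1)
d^4K/dt^4 = 480/(16*t^4 - 32*t^3 + 24*t^2 - 8*t + 1)
d^5K/dt^5 = -3840/(32*t^5 - 80*t^4 + 80*t^3 - 40*t^2 + 10*t - 1)

κ_5 = d^5K/dt^5 |_{t=0} = 3840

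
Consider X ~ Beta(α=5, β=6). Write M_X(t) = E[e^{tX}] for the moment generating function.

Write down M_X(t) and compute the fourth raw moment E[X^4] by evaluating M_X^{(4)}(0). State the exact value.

E[X^4] = d^4M/dt^4 |_{t=0} = 10/143

M_X(t) = ₁F₁(5; 11; t)
dM/dt = 5*₁F₁(6; 12; t)/11
d^2M/dt^2 = 5*₁F₁(7; 13; t)/22
d^3M/dt^3 = 35*₁F₁(8; 14; t)/286
d^4M/dt^4 = 10*₁F₁(9; 15; t)/143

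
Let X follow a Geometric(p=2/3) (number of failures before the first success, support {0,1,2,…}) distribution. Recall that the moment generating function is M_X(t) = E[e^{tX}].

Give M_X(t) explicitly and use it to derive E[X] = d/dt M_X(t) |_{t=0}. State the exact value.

E[X] = M′(0) = 1/2

M_X(t) = 2/(3*(1 - e^(t)/3))
M′(t) = 2*e^(t)/(e^(2*t) - 6*e^(t) + 9)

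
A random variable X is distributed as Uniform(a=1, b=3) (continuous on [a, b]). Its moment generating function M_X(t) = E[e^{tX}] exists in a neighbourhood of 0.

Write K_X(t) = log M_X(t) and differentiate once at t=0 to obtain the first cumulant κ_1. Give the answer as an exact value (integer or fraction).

M_X(t) = (e^(3*t) - e^(t))/(2*t)
K_X(t) = log M_X(t) = -log(t) + log(e^(3*t) - e^(t)) - log(2)
K′(t) = (3*t*e^(2*t) - t - e^(2*t) + 1)/(t*e^(2*t) - t)

κ_1 = K′(0) = 2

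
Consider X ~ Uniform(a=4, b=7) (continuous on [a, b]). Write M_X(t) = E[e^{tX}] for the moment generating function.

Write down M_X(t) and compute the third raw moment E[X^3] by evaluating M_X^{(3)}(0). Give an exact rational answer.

E[X^3] = M^(3)(0) = 715/4

M_X(t) = (e^(7*t) - e^(4*t))/(3*t)
M^(3)(t) = (343*t^3*e^(7*t) - 64*t^3*e^(4*t) - 147*t^2*e^(7*t) + 48*t^2*e^(4*t) + 42*t*e^(7*t) - 24*t*e^(4*t) - 6*e^(7*t) + 6*e^(4*t))/(3*t^4)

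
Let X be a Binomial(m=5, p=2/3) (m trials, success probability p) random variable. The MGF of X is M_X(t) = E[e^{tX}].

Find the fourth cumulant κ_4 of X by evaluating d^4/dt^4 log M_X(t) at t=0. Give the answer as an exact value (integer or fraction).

M_X(t) = (2*e^(t)/3 + 1/3)^5
K_X(t) = log M_X(t) = 5*log(2*e^(t)/3 + 1/3)
dK/dt = 10*e^(t)/(2*e^(t) + 1)
d^2K/dt^2 = 10*e^(t)/(4*e^(2*t) + 4*e^(t) + 1)
d^3K/dt^3 = (-20*e^(2*t) + 10*e^(t))/(8*e^(3*t) + 12*e^(2*t) + 6*e^(t) + 1)
d^4K/dt^4 = (40*e^(3*t) - 80*e^(2*t) + 10*e^(t))/(16*e^(4*t) + 32*e^(3*t) + 24*e^(2*t) + 8*e^(t) + 1)

κ_4 = d^4K/dt^4 |_{t=0} = -10/27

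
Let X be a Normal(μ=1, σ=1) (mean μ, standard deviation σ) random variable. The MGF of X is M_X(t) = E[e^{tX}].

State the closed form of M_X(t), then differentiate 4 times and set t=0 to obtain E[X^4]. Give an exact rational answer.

M_X(t) = e^(t^2/2 + t)
M^(4)(t) = t^4*e^(t)*e^(t^2/2) + 4*t^3*e^(t)*e^(t^2/2) + 12*t^2*e^(t)*e^(t^2/2) + 16*t*e^(t)*e^(t^2/2) + 10*e^(t)*e^(t^2/2)

E[X^4] = M^(4)(0) = 10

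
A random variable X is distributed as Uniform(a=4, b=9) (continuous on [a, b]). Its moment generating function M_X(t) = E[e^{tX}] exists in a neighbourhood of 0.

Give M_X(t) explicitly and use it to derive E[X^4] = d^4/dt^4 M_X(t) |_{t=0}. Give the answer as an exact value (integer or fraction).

E[X^4] = M^(4)(0) = 2321

M_X(t) = (e^(9*t) - e^(4*t))/(5*t)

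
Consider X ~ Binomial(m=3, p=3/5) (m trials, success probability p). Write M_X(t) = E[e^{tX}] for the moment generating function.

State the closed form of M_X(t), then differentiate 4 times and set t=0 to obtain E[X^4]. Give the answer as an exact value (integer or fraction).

E[X^4] = d^4M/dt^4 |_{t=0} = 3087/125

M_X(t) = (3*e^(t)/5 + 2/5)^3
dM/dt = 81*e^(3*t)/125 + 108*e^(2*t)/125 + 36*e^(t)/125
d^2M/dt^2 = 243*e^(3*t)/125 + 216*e^(2*t)/125 + 36*e^(t)/125
d^3M/dt^3 = 729*e^(3*t)/125 + 432*e^(2*t)/125 + 36*e^(t)/125
d^4M/dt^4 = 2187*e^(3*t)/125 + 864*e^(2*t)/125 + 36*e^(t)/125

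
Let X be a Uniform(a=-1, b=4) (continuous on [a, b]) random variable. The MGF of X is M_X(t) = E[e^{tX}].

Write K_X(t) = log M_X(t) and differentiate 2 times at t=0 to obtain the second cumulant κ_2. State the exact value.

κ_2 = d^2K/dt^2 |_{t=0} = 25/12

M_X(t) = (e^(4*t) - e^(-t))/(5*t)
K_X(t) = log M_X(t) = -log(t) + log(e^(4*t) - e^(-t)) - log(5)
dK/dt = (4*t*e^(5*t) + t - e^(5*t) + 1)/(t*e^(5*t) - t)
d^2K/dt^2 = (-25*t^2*e^(5*t) + e^(10*t) - 2*e^(5*t) + 1)/(t^2*e^(10*t) - 2*t^2*e^(5*t) + t^2)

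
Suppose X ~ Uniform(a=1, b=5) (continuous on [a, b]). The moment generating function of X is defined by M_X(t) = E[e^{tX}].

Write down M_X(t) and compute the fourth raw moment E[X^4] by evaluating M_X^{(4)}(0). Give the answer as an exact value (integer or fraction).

E[X^4] = M^(4)(0) = 781/5

M_X(t) = (e^(5*t) - e^(t))/(4*t)
M^(4)(t) = (625*t^4*e^(5*t) - t^4*e^(t) - 500*t^3*e^(5*t) + 4*t^3*e^(t) + 300*t^2*e^(5*t) - 12*t^2*e^(t) - 120*t*e^(5*t) + 24*t*e^(t) + 24*e^(5*t) - 24*e^(t))/(4*t^5)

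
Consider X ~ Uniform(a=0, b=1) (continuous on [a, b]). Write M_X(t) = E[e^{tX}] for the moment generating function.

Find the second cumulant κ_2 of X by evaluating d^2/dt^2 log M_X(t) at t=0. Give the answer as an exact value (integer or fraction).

κ_2 = K′′(0) = 1/12

M_X(t) = (e^(t) - 1)/t
K_X(t) = log M_X(t) = -log(t) + log(e^(t) - 1)
K′(t) = (t*e^(t) - e^(t) + 1)/(t*e^(t) - t)
K′′(t) = (-t^2*e^(t) + e^(2*t) - 2*e^(t) + 1)/(t^2*e^(2*t) - 2*t^2*e^(t) + t^2)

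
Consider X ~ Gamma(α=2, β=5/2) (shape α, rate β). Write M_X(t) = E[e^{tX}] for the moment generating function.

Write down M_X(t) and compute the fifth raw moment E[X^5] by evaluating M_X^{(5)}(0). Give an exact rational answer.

M_X(t) = 25/(4*(5/2 - t)^2)
dM/dt = -100/(8*t^3 - 60*t^2 + 150*t - 125)
d^2M/dt^2 = 600/(16*t^4 - 160*t^3 + 600*t^2 - 1000*t + 625)
d^3M/dt^3 = -4800/(32*t^5 - 400*t^4 + 2000*t^3 - 5000*t^2 + 6250*t - 3125)
d^4M/dt^4 = 48000/(64*t^6 - 960*t^5 + 6000*t^4 - 20000*t^3 + 37500*t^2 - 37500*t + 15625)
d^5M/dt^5 = -576000/(128*t^7 - 2240*t^6 + 16800*t^5 - 70000*t^4 + 175000*t^3 - 262500*t^2 + 218750*t - 78125)

E[X^5] = d^5M/dt^5 |_{t=0} = 4608/625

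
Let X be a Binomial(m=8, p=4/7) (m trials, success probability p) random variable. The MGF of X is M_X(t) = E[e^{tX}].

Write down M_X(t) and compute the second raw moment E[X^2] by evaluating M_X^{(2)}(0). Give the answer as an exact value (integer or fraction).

E[X^2] = M′′(0) = 160/7

M_X(t) = (4*e^(t)/7 + 3/7)^8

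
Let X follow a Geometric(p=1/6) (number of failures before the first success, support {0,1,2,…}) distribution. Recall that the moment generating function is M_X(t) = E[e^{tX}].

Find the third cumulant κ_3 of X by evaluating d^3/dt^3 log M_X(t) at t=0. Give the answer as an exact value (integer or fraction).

κ_3 = d^3K/dt^3 |_{t=0} = 330

M_X(t) = 1/(6*(1 - 5*e^(t)/6))
K_X(t) = log M_X(t) = -log(1 - 5*e^(t)/6) - log(6)
dK/dt = -5*e^(t)/(5*e^(t) - 6)
d^2K/dt^2 = 30*e^(t)/(25*e^(2*t) - 60*e^(t) + 36)
d^3K/dt^3 = (-150*e^(2*t) - 180*e^(t))/(125*e^(3*t) - 450*e^(2*t) + 540*e^(t) - 216)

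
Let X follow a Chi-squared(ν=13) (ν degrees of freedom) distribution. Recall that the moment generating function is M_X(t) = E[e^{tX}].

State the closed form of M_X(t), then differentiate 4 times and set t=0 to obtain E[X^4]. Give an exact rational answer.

E[X^4] = D^4[M](0) = 62985

M_X(t) = (1 - 2*t)^(-13/2)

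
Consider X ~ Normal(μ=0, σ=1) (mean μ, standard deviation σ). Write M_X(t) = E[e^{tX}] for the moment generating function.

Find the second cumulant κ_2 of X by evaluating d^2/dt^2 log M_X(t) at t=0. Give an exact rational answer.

M_X(t) = e^(t^2/2)
K_X(t) = log M_X(t) = t^2/2
D^2[K](t) = 1

κ_2 = D^2[K](0) = 1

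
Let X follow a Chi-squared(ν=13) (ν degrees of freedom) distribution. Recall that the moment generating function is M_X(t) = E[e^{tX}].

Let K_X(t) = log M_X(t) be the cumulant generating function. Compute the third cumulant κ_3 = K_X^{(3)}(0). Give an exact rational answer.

M_X(t) = (1 - 2*t)^(-13/2)
K_X(t) = log M_X(t) = -13*log(1 - 2*t)/2
D^3[K](t) = -104/(8*t^3 - 12*t^2 + 6*t - 1)

κ_3 = D^3[K](0) = 104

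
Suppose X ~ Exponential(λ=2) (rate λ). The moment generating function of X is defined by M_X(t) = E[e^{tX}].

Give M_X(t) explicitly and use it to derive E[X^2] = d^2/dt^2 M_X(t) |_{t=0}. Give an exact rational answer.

E[X^2] = M^(2)(0) = 1/2

M_X(t) = 2/(2 - t)
M^(2)(t) = -4/(t^3 - 6*t^2 + 12*t - 8)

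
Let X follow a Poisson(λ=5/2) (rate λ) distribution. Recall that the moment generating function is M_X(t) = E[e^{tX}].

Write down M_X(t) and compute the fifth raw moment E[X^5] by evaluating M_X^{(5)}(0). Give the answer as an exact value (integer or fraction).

M_X(t) = e^(5*e^(t)/2 - 5/2)
M^(5)(t) = (3125*e^(5*t)*e^(5*e^(t)/2) + 12500*e^(4*t)*e^(5*e^(t)/2) + 12500*e^(3*t)*e^(5*e^(t)/2) + 3000*e^(2*t)*e^(5*e^(t)/2) + 80*e^(t)*e^(5*e^(t)/2))*e^(-5/2)/32

E[X^5] = M^(5)(0) = 31205/32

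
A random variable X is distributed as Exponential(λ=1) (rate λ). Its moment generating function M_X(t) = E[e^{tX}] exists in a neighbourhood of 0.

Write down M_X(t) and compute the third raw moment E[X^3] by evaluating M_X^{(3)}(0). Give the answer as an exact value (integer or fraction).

M_X(t) = 1/(1 - t)
D^3[M](t) = 6/(t^4 - 4*t^3 + 6*t^2 - 4*t + 1)

E[X^3] = D^3[M](0) = 6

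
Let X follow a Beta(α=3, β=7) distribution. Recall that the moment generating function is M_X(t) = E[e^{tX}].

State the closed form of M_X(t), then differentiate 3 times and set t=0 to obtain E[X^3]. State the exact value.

E[X^3] = D^3[M](0) = 1/22

M_X(t) = ₁F₁(3; 10; t)
D^3[M](t) = ₁F₁(6; 13; t)/22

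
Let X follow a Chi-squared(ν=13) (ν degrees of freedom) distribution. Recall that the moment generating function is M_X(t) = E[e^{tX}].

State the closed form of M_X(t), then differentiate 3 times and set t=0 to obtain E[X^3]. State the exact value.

M_X(t) = (1 - 2*t)^(-13/2)

E[X^3] = D^3[M](0) = 3315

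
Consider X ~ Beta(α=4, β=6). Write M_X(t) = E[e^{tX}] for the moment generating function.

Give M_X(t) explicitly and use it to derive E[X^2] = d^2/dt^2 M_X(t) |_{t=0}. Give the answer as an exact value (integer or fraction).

M_X(t) = ₁F₁(4; 10; t)
M′(t) = 2*₁F₁(5; 11; t)/5
M′′(t) = 2*₁F₁(6; 12; t)/11

E[X^2] = M′′(0) = 2/11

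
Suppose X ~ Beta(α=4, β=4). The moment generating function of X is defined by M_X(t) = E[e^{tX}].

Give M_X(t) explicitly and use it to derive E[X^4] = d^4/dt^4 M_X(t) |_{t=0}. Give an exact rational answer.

E[X^4] = D^4[M](0) = 7/66

M_X(t) = ₁F₁(4; 8; t)
D^4[M](t) = 7*₁F₁(8; 12; t)/66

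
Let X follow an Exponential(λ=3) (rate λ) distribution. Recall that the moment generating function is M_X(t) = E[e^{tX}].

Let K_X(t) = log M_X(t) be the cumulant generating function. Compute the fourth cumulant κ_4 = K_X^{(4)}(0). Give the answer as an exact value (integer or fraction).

M_X(t) = 3/(3 - t)
K_X(t) = log M_X(t) = -log(3 - t) + log(3)
D^4[K](t) = 6/(t^4 - 12*t^3 + 54*t^2 - 108*t + 81)

κ_4 = D^4[K](0) = 2/27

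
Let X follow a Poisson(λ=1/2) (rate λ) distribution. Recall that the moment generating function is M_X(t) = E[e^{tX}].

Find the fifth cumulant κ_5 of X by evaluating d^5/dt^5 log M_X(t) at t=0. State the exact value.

κ_5 = K′′′′′(0) = 1/2

M_X(t) = e^(e^(t)/2 - 1/2)
K_X(t) = log M_X(t) = e^(t)/2 - 1/2
K′(t) = e^(t)/2
K′′(t) = e^(t)/2
K′′′(t) = e^(t)/2
K′′′′(t) = e^(t)/2
K′′′′′(t) = e^(t)/2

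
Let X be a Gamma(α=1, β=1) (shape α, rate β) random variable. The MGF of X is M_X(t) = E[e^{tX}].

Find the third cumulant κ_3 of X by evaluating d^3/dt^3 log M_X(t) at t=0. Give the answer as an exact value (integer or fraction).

κ_3 = K^(3)(0) = 2

M_X(t) = 1/(1 - t)
K_X(t) = log M_X(t) = -log(1 - t)
K^(3)(t) = -2/(t^3 - 3*t^2 + 3*t - 1)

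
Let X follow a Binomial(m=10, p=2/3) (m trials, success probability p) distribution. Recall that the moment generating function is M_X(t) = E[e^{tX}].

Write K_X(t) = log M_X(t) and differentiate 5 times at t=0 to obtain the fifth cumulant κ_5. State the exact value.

M_X(t) = (2*e^(t)/3 + 1/3)^10
K_X(t) = log M_X(t) = 10*log(2*e^(t)/3 + 1/3)
D^5[K](t) = (-160*e^(4*t) + 880*e^(3*t) - 440*e^(2*t) + 20*e^(t))/(32*e^(5*t) + 80*e^(4*t) + 80*e^(3*t) + 40*e^(2*t) + 10*e^(t) + 1)

κ_5 = D^5[K](0) = 100/81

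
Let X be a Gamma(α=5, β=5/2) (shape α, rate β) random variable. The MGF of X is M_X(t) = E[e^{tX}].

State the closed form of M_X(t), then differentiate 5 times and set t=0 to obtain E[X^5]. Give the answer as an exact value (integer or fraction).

E[X^5] = D^5[M](0) = 96768/625

M_X(t) = 3125/(32*(5/2 - t)^5)
D^5[M](t) = 1512000000/(1024*t^10 - 25600*t^9 + 288000*t^8 - 1920000*t^7 + 8400000*t^6 - 25200000*t^5 + 52500000*t^4 - 75000000*t^3 + 70312500*t^2 - 39062500*t + 9765625)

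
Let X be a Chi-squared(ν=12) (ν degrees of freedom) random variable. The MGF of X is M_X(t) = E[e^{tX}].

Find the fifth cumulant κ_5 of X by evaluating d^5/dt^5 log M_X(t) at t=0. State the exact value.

κ_5 = K′′′′′(0) = 4608

M_X(t) = (1 - 2*t)^(-6)
K_X(t) = log M_X(t) = -6*log(1 - 2*t)
K′(t) = -12/(2*t - 1)
K′′(t) = 24/(4*t^2 - 4*t + 1)
K′′′(t) = -96/(8*t^3 - 12*t^2 + 6*t - 1)
K′′′′(t) = 576/(16*t^4 - 32*t^3 + 24*t^2 - 8*t + 1)
K′′′′′(t) = -4608/(32*t^5 - 80*t^4 + 80*t^3 - 40*t^2 + 10*t - 1)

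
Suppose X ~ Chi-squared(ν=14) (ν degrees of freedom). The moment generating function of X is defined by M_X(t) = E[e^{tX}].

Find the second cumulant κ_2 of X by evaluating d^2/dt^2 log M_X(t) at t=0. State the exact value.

M_X(t) = (1 - 2*t)^(-7)
K_X(t) = log M_X(t) = -7*log(1 - 2*t)
K′(t) = -14/(2*t - 1)
K′′(t) = 28/(4*t^2 - 4*t + 1)

κ_2 = K′′(0) = 28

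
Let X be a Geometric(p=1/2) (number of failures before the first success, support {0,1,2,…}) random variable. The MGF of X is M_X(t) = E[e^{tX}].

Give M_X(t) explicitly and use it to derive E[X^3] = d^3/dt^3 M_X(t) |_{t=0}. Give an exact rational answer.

E[X^3] = M′′′(0) = 13

M_X(t) = 1/(2*(1 - e^(t)/2))
M′(t) = e^(t)/(e^(2*t) - 4*e^(t) + 4)
M′′(t) = (-e^(2*t) - 2*e^(t))/(e^(3*t) - 6*e^(2*t) + 12*e^(t) - 8)
M′′′(t) = (e^(3*t) + 8*e^(2*t) + 4*e^(t))/(e^(4*t) - 8*e^(3*t) + 24*e^(2*t) - 32*e^(t) + 16)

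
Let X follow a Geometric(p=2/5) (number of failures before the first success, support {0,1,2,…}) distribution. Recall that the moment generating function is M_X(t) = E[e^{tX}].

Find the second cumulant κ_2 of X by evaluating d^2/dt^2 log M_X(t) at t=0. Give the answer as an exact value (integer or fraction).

M_X(t) = 2/(5*(1 - 3*e^(t)/5))
K_X(t) = log M_X(t) = -log(1 - 3*e^(t)/5) - log(5) + log(2)
K′(t) = -3*e^(t)/(3*e^(t) - 5)
K′′(t) = 15*e^(t)/(9*e^(2*t) - 30*e^(t) + 25)

κ_2 = K′′(0) = 15/4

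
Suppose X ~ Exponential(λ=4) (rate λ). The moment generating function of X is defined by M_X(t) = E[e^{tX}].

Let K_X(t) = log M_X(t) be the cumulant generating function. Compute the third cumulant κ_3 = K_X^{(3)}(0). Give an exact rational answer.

M_X(t) = 4/(4 - t)
K_X(t) = log M_X(t) = -log(4 - t) + 2*log(2)
dK/dt = -1/(t - 4)
d^2K/dt^2 = 1/(t^2 - 8*t + 16)
d^3K/dt^3 = -2/(t^3 - 12*t^2 + 48*t - 64)

κ_3 = d^3K/dt^3 |_{t=0} = 1/32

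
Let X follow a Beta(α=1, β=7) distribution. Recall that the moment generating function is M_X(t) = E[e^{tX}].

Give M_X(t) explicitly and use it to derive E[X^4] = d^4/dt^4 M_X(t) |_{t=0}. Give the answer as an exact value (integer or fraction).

E[X^4] = M′′′′(0) = 1/330

M_X(t) = ₁F₁(1; 8; t)
M′(t) = ₁F₁(2; 9; t)/8
M′′(t) = ₁F₁(3; 10; t)/36
M′′′(t) = ₁F₁(4; 11; t)/120
M′′′′(t) = ₁F₁(5; 12; t)/330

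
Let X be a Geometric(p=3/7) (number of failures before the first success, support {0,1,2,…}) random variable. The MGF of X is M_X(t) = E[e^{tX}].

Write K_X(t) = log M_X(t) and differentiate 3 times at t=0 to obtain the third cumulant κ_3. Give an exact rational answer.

κ_3 = d^3K/dt^3 |_{t=0} = 308/27

M_X(t) = 3/(7*(1 - 4*e^(t)/7))
K_X(t) = log M_X(t) = -log(1 - 4*e^(t)/7) - log(7) + log(3)
dK/dt = -4*e^(t)/(4*e^(t) - 7)
d^2K/dt^2 = 28*e^(t)/(16*e^(2*t) - 56*e^(t) + 49)
d^3K/dt^3 = (-112*e^(2*t) - 196*e^(t))/(64*e^(3*t) - 336*e^(2*t) + 588*e^(t) - 343)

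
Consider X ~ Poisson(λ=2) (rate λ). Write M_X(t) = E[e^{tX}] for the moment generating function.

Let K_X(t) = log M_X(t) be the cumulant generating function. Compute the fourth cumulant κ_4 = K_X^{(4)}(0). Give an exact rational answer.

M_X(t) = e^(2*e^(t) - 2)
K_X(t) = log M_X(t) = 2*e^(t) - 2
D^4[K](t) = 2*e^(t)

κ_4 = D^4[K](0) = 2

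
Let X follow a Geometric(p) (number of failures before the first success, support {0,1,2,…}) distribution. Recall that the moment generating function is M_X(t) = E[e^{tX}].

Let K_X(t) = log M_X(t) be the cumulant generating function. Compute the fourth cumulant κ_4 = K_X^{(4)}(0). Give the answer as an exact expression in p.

M_X(t) = p/(-(1 - p)*e^(t) + 1)
K_X(t) = log M_X(t) = log(p) - log(-(1 - p)*e^(t) + 1)

κ_4 = K^(4)(0) = (-p^3 + 7*p^2 - 12*p + 6)/p^4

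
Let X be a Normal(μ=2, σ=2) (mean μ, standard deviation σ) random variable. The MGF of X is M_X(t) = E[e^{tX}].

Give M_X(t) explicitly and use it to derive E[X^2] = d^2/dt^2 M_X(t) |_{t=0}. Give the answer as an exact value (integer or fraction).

M_X(t) = e^(2*t^2 + 2*t)
D^2[M](t) = 16*t^2*e^(2*t)*e^(2*t^2) + 16*t*e^(2*t)*e^(2*t^2) + 8*e^(2*t)*e^(2*t^2)

E[X^2] = D^2[M](0) = 8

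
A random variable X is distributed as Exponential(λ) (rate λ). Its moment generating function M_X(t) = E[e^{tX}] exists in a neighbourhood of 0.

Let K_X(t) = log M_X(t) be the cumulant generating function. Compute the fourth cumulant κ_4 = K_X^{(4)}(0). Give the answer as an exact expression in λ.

κ_4 = K^(4)(0) = 6/λ^4

M_X(t) = λ/(λ - t)
K_X(t) = log M_X(t) = log(λ) - log(λ - t)
K^(4)(t) = 6/(λ^4 - 4*λ^3*t + 6*λ^2*t^2 - 4*λ*t^3 + t^4)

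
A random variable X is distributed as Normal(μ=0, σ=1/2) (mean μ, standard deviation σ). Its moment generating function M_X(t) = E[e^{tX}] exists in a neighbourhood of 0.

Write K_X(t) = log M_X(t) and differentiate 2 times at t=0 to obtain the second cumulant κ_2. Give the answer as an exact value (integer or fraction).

M_X(t) = e^(t^2/8)
K_X(t) = log M_X(t) = t^2/8
dK/dt = t/4
d^2K/dt^2 = 1/4

κ_2 = d^2K/dt^2 |_{t=0} = 1/4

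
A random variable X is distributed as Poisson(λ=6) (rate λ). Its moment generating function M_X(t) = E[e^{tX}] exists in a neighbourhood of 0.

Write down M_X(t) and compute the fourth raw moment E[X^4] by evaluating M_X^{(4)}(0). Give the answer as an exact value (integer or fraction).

M_X(t) = e^(6*e^(t) - 6)
D^4[M](t) = (1296*e^(4*t)*e^(6*e^(t)) + 1296*e^(3*t)*e^(6*e^(t)) + 252*e^(2*t)*e^(6*e^(t)) + 6*e^(t)*e^(6*e^(t)))*e^(-6)

E[X^4] = D^4[M](0) = 2850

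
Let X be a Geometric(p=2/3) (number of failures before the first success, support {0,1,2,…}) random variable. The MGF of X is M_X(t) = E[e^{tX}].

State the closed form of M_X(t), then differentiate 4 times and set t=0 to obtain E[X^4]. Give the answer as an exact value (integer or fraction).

E[X^4] = M′′′′(0) = 10

M_X(t) = 2/(3*(1 - e^(t)/3))
M′(t) = 2*e^(t)/(e^(2*t) - 6*e^(t) + 9)
M′′(t) = (-2*e^(2*t) - 6*e^(t))/(e^(3*t) - 9*e^(2*t) + 27*e^(t) - 27)
M′′′(t) = (2*e^(3*t) + 24*e^(2*t) + 18*e^(t))/(e^(4*t) - 12*e^(3*t) + 54*e^(2*t) - 108*e^(t) + 81)
M′′′′(t) = (-2*e^(4*t) - 66*e^(3*t) - 198*e^(2*t) - 54*e^(t))/(e^(5*t) - 15*e^(4*t) + 90*e^(3*t) - 270*e^(2*t) + 405*e^(t) - 243)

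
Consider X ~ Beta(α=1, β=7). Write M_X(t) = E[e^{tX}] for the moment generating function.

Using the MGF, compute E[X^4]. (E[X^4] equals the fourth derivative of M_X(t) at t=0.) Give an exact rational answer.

M_X(t) = ₁F₁(1; 8; t)
M′(t) = ₁F₁(2; 9; t)/8
M′′(t) = ₁F₁(3; 10; t)/36
M′′′(t) = ₁F₁(4; 11; t)/120
M′′′′(t) = ₁F₁(5; 12; t)/330

E[X^4] = M′′′′(0) = 1/330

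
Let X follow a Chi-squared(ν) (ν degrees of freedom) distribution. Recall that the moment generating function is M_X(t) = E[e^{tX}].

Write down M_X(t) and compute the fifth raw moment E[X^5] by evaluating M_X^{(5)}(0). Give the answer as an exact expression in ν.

E[X^5] = M′′′′′(0) = ν*(ν^4 + 20*ν^3 + 140*ν^2 + 400*ν + 384)

M_X(t) = (1 - 2*t)^(-ν/2)
M′(t) = -ν/(2*t*(1 - 2*t)^(ν/2) - (1 - 2*t)^(ν/2))
M′′(t) = (ν^2 + 2*ν)/(4*t^2*(1 - 2*t)^(ν/2) - 4*t*(1 - 2*t)^(ν/2) + (1 - 2*t)^(ν/2))
M′′′(t) = (-ν^3 - 6*ν^2 - 8*ν)/(8*t^3*(1 - 2*t)^(ν/2) - 12*t^2*(1 - 2*t)^(ν/2) + 6*t*(1 - 2*t)^(ν/2) - (1 - 2*t)^(ν/2))
M′′′′(t) = (ν^4 + 12*ν^3 + 44*ν^2 + 48*ν)/(16*t^4*(1 - 2*t)^(ν/2) - 32*t^3*(1 - 2*t)^(ν/2) + 24*t^2*(1 - 2*t)^(ν/2) - 8*t*(1 - 2*t)^(ν/2) + (1 - 2*t)^(ν/2))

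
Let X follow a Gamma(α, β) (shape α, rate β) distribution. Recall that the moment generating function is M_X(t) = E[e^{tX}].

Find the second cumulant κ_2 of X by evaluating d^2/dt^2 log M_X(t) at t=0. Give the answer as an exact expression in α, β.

κ_2 = D^2[K](0) = α/β^2

M_X(t) = (β/(β - t))^α
K_X(t) = log M_X(t) = α*(log(β) - log(β - t))
D^2[K](t) = α/(β^2 - 2*β*t + t^2)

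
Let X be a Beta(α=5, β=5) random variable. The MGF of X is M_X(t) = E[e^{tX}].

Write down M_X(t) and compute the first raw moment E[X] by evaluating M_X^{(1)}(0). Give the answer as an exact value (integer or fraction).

M_X(t) = ₁F₁(5; 10; t)
dM/dt = ₁F₁(6; 11; t)/2

E[X] = dM/dt |_{t=0} = 1/2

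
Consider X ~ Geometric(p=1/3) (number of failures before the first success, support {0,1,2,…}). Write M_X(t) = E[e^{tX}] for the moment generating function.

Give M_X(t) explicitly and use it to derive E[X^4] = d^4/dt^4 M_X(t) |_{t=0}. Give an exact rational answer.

M_X(t) = 1/(3*(1 - 2*e^(t)/3))
M^(4)(t) = (-16*e^(4*t) - 264*e^(3*t) - 396*e^(2*t) - 54*e^(t))/(32*e^(5*t) - 240*e^(4*t) + 720*e^(3*t) - 1080*e^(2*t) + 810*e^(t) - 243)

E[X^4] = M^(4)(0) = 730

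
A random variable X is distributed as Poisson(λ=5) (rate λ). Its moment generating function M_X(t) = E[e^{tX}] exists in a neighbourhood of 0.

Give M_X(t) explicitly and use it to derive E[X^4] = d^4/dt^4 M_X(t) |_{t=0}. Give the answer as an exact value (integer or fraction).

M_X(t) = e^(5*e^(t) - 5)
M^(4)(t) = (625*e^(4*t)*e^(5*e^(t)) + 750*e^(3*t)*e^(5*e^(t)) + 175*e^(2*t)*e^(5*e^(t)) + 5*e^(t)*e^(5*e^(t)))*e^(-5)

E[X^4] = M^(4)(0) = 1555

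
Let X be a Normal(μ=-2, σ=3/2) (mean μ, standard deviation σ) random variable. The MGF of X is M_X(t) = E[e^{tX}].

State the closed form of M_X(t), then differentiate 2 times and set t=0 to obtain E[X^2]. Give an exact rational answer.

M_X(t) = e^(9*t^2/8 - 2*t)
dM/dt = 9*t*e^(-2*t)*e^(9*t^2/8)/4 - 2*e^(-2*t)*e^(9*t^2/8)
d^2M/dt^2 = (81*t^2*e^(9*t^2/8) - 144*t*e^(9*t^2/8) + 100*e^(9*t^2/8))*e^(-2*t)/16

E[X^2] = d^2M/dt^2 |_{t=0} = 25/4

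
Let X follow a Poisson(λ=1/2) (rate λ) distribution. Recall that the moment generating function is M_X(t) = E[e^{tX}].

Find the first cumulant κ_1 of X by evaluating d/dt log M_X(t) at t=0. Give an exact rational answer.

κ_1 = K^(1)(0) = 1/2

M_X(t) = e^(e^(t)/2 - 1/2)
K_X(t) = log M_X(t) = e^(t)/2 - 1/2
K^(1)(t) = e^(t)/2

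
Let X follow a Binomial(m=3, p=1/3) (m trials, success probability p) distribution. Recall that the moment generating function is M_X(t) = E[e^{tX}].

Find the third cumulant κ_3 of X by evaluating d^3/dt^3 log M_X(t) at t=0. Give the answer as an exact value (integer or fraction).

κ_3 = K^(3)(0) = 2/9

M_X(t) = (e^(t)/3 + 2/3)^3
K_X(t) = log M_X(t) = 3*log(e^(t)/3 + 2/3)
K^(3)(t) = (-6*e^(2*t) + 12*e^(t))/(e^(3*t) + 6*e^(2*t) + 12*e^(t) + 8)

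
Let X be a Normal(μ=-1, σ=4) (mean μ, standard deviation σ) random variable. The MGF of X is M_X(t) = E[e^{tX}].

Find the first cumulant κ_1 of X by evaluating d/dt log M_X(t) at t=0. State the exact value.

κ_1 = K^(1)(0) = -1

M_X(t) = e^(8*t^2 - t)
K_X(t) = log M_X(t) = 8*t^2 - t
K^(1)(t) = 16*t - 1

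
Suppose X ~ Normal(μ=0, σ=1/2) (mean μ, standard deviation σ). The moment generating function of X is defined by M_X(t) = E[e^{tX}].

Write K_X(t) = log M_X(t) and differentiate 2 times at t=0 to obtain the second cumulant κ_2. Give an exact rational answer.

M_X(t) = e^(t^2/8)
K_X(t) = log M_X(t) = t^2/8
D^2[K](t) = 1/4

κ_2 = D^2[K](0) = 1/4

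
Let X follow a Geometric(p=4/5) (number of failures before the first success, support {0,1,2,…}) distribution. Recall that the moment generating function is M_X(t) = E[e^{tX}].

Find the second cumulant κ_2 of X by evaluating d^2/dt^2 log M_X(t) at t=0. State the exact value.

κ_2 = D^2[K](0) = 5/16

M_X(t) = 4/(5*(1 - e^(t)/5))
K_X(t) = log M_X(t) = -log(1 - e^(t)/5) - log(5) + 2*log(2)
D^2[K](t) = 5*e^(t)/(e^(2*t) - 10*e^(t) + 25)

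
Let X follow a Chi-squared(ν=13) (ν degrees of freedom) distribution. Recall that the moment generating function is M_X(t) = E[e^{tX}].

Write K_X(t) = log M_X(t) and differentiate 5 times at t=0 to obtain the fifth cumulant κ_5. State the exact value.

κ_5 = d^5K/dt^5 |_{t=0} = 4992

M_X(t) = (1 - 2*t)^(-13/2)
K_X(t) = log M_X(t) = -13*log(1 - 2*t)/2
dK/dt = -13/(2*t - 1)
d^2K/dt^2 = 26/(4*t^2 - 4*t + 1)
d^3K/dt^3 = -104/(8*t^3 - 12*t^2 + 6*t - 1)
d^4K/dt^4 = 624/(16*t^4 - 32*t^3 + 24*t^2 - 8*t + 1)
d^5K/dt^5 = -4992/(32*t^5 - 80*t^4 + 80*t^3 - 40*t^2 + 10*t - 1)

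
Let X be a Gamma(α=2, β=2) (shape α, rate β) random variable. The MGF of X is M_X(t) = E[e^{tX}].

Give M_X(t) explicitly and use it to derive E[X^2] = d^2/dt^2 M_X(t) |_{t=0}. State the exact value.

M_X(t) = 4/(2 - t)^2
dM/dt = -8/(t^3 - 6*t^2 + 12*t - 8)
d^2M/dt^2 = 24/(t^4 - 8*t^3 + 24*t^2 - 32*t + 16)

E[X^2] = d^2M/dt^2 |_{t=0} = 3/2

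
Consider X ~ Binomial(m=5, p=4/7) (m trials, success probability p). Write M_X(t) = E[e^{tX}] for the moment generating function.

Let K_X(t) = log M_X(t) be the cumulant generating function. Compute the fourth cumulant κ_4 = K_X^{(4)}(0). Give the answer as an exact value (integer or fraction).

κ_4 = d^4K/dt^4 |_{t=0} = -1380/2401

M_X(t) = (4*e^(t)/7 + 3/7)^5
K_X(t) = log M_X(t) = 5*log(4*e^(t)/7 + 3/7)
dK/dt = 20*e^(t)/(4*e^(t) + 3)
d^2K/dt^2 = 60*e^(t)/(16*e^(2*t) + 24*e^(t) + 9)
d^3K/dt^3 = (-240*e^(2*t) + 180*e^(t))/(64*e^(3*t) + 144*e^(2*t) + 108*e^(t) + 27)
d^4K/dt^4 = (960*e^(3*t) - 2880*e^(2*t) + 540*e^(t))/(256*e^(4*t) + 768*e^(3*t) + 864*e^(2*t) + 432*e^(t) + 81)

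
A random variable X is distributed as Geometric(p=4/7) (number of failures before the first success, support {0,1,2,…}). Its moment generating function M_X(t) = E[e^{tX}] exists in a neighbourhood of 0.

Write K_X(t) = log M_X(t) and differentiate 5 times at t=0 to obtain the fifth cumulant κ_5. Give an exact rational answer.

κ_5 = K′′′′′(0) = 7035/128

M_X(t) = 4/(7*(1 - 3*e^(t)/7))
K_X(t) = log M_X(t) = -log(1 - 3*e^(t)/7) - log(7) + 2*log(2)
K′(t) = -3*e^(t)/(3*e^(t) - 7)
K′′(t) = 21*e^(t)/(9*e^(2*t) - 42*e^(t) + 49)
K′′′(t) = (-63*e^(2*t) - 147*e^(t))/(27*e^(3*t) - 189*e^(2*t) + 441*e^(t) - 343)
K′′′′(t) = (189*e^(3*t) + 1764*e^(2*t) + 1029*e^(t))/(81*e^(4*t) - 756*e^(3*t) + 2646*e^(2*t) - 4116*e^(t) + 2401)
K′′′′′(t) = (-567*e^(4*t) - 14553*e^(3*t) - 33957*e^(2*t) - 7203*e^(t))/(243*e^(5*t) - 2835*e^(4*t) + 13230*e^(3*t) - 30870*e^(2*t) + 36015*e^(t) - 16807)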